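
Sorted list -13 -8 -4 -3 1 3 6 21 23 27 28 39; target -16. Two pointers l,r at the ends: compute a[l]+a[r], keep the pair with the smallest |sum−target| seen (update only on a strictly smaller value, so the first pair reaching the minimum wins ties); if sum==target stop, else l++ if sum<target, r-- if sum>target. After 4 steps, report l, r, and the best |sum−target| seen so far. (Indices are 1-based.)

l=1, r=8, best |Δ|=26

[1,12] -13+39=26 d=42 * → r--
[1,11] -13+28=15 d=31 * → r--
[1,10] -13+27=14 d=30 * → r--
[1,9] -13+23=10 d=26 * → r--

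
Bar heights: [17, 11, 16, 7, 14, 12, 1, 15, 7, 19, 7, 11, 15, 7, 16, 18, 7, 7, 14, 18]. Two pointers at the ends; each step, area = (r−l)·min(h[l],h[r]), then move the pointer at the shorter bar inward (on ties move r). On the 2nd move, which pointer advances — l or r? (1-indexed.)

l

[1,20] min(17,18)*19=323 best=323 * → l++
[2,20] min(11,18)*18=198 best=323 → l++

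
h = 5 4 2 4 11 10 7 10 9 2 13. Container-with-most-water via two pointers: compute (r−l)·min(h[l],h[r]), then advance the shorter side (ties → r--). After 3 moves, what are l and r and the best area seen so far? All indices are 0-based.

l=3, r=10, best area=50

l=0 r=10: min(5,13)*10=50 best=50 *, l++
l=1 r=10: min(4,13)*9=36 best=50, l++
l=2 r=10: min(2,13)*8=16 best=50, l++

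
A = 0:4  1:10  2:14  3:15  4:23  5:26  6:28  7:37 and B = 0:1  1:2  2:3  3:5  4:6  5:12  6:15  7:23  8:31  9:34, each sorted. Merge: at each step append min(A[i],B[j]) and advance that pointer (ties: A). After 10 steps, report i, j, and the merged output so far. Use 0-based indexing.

i=4, j=6, merged so far=[1, 2, 3, 4, 5, 6, 10, 12, 14, 15]

i=0 j=0: A[i]=4>B[j]=1 take 1, j++
i=0 j=1: A[i]=4>B[j]=2 take 2, j++
i=0 j=2: A[i]=4>B[j]=3 take 3, j++
i=0 j=3: A[i]=4<=B[j]=5 take 4, i++
i=1 j=3: A[i]=10>B[j]=5 take 5, j++
i=1 j=4: A[i]=10>B[j]=6 take 6, j++
i=1 j=5: A[i]=10<=B[j]=12 take 10, i++
i=2 j=5: A[i]=14>B[j]=12 take 12, j++
i=2 j=6: A[i]=14<=B[j]=15 take 14, i++
i=3 j=6: A[i]=15<=B[j]=15 take 15, i++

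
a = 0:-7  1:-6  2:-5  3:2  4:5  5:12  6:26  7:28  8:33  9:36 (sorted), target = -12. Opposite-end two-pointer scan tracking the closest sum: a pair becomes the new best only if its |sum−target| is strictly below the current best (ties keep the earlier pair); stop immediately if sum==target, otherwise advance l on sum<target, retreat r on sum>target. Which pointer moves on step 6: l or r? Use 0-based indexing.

l=0 r=9: -7+36=29 d=41 *, r--
l=0 r=8: -7+33=26 d=38 *, r--
l=0 r=7: -7+28=21 d=33 *, r--
l=0 r=6: -7+26=19 d=31 *, r--
l=0 r=5: -7+12=5 d=17 *, r--
l=0 r=4: -7+5=-2 d=10 *, r--

r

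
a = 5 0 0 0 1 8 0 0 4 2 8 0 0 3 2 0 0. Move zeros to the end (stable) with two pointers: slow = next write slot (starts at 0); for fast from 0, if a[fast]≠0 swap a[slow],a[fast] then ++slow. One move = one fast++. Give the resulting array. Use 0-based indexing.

(s=0,f=0) a[fast]=5≠0 swap→a[0]=5 → slow++,fast++
(s=1,f=1) a[fast]=0 → fast++
(s=1,f=2) a[fast]=0 → fast++
(s=1,f=3) a[fast]=0 → fast++
(s=1,f=4) a[fast]=1≠0 swap→a[1]=1 → slow++,fast++
(s=2,f=5) a[fast]=8≠0 swap→a[2]=8 → slow++,fast++
(s=3,f=6) a[fast]=0 → fast++
(s=3,f=7) a[fast]=0 → fast++
(s=3,f=8) a[fast]=4≠0 swap→a[3]=4 → slow++,fast++
(s=4,f=9) a[fast]=2≠0 swap→a[4]=2 → slow++,fast++
(s=5,f=10) a[fast]=8≠0 swap→a[5]=8 → slow++,fast++
(s=6,f=11) a[fast]=0 → fast++
(s=6,f=12) a[fast]=0 → fast++
(s=6,f=13) a[fast]=3≠0 swap→a[6]=3 → slow++,fast++
(s=7,f=14) a[fast]=2≠0 swap→a[7]=2 → slow++,fast++
(s=8,f=15) a[fast]=0 → fast++
(s=8,f=16) a[fast]=0 → fast++

[5, 1, 8, 4, 2, 8, 3, 2, 0, 0, 0, 0, 0, 0, 0, 0, 0]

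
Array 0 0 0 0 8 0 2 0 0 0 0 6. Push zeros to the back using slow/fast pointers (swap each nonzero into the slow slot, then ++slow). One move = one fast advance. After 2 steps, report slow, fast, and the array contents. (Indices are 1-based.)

slow=1 fast=1: a[fast]=0, fast++
slow=1 fast=2: a[fast]=0, fast++

slow=1, fast=3, a=[0, 0, 0, 0, 8, 0, 2, 0, 0, 0, 0, 6]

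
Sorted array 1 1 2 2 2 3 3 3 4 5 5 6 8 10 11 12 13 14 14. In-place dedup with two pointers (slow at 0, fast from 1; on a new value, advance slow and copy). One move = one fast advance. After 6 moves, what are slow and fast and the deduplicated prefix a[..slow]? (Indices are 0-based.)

slow=0 fast=1: a[fast]=1=a[slow] dup, fast++
slow=0 fast=2: a[fast]=2≠a[slow]=1 write a[1]=2, slow++,fast++
slow=1 fast=3: a[fast]=2=a[slow] dup, fast++
slow=1 fast=4: a[fast]=2=a[slow] dup, fast++
slow=1 fast=5: a[fast]=3≠a[slow]=2 write a[2]=3, slow++,fast++
slow=2 fast=6: a[fast]=3=a[slow] dup, fast++

slow=2, fast=7, prefix=[1, 2, 3]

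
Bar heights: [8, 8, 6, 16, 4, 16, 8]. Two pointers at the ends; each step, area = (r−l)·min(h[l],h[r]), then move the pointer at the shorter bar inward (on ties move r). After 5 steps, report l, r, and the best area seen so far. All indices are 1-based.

l=1 r=7: min(8,8)*6=48 best=48 *, r--
l=1 r=6: min(8,16)*5=40 best=48, l++
l=2 r=6: min(8,16)*4=32 best=48, l++
l=3 r=6: min(6,16)*3=18 best=48, l++
l=4 r=6: min(16,16)*2=32 best=48, r--

l=4, r=5, best area=48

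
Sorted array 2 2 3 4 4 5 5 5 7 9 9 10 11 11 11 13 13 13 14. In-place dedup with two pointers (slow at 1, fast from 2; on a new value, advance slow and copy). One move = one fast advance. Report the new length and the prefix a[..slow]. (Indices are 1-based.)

length 10; prefix = [2, 3, 4, 5, 7, 9, 10, 11, 13, 14]

slow=1 fast=2: a[fast]=2=a[slow] dup, fast++
slow=1 fast=3: a[fast]=3≠a[slow]=2 write a[2]=3, slow++,fast++
slow=2 fast=4: a[fast]=4≠a[slow]=3 write a[3]=4, slow++,fast++
slow=3 fast=5: a[fast]=4=a[slow] dup, fast++
slow=3 fast=6: a[fast]=5≠a[slow]=4 write a[4]=5, slow++,fast++
slow=4 fast=7: a[fast]=5=a[slow] dup, fast++
slow=4 fast=8: a[fast]=5=a[slow] dup, fast++
slow=4 fast=9: a[fast]=7≠a[slow]=5 write a[5]=7, slow++,fast++
slow=5 fast=10: a[fast]=9≠a[slow]=7 write a[6]=9, slow++,fast++
slow=6 fast=11: a[fast]=9=a[slow] dup, fast++
slow=6 fast=12: a[fast]=10≠a[slow]=9 write a[7]=10, slow++,fast++
slow=7 fast=13: a[fast]=11≠a[slow]=10 write a[8]=11, slow++,fast++
slow=8 fast=14: a[fast]=11=a[slow] dup, fast++
slow=8 fast=15: a[fast]=11=a[slow] dup, fast++
slow=8 fast=16: a[fast]=13≠a[slow]=11 write a[9]=13, slow++,fast++
slow=9 fast=17: a[fast]=13=a[slow] dup, fast++
slow=9 fast=18: a[fast]=13=a[slow] dup, fast++
slow=9 fast=19: a[fast]=14≠a[slow]=13 write a[10]=14, slow++,fast++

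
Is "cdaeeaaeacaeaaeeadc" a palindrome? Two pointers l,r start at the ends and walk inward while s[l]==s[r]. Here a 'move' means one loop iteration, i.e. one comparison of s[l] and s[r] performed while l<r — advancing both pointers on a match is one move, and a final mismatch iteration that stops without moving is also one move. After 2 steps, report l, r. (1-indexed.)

l=1 r=19: 'c'=='c', l++,r--
l=2 r=18: 'd'=='d', l++,r--

l=3, r=17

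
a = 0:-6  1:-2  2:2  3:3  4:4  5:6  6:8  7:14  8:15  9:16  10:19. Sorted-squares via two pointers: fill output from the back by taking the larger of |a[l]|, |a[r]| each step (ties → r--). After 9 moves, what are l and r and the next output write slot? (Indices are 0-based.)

[0,10] |-6|<=|19| out[10]=361 → r--
[0,9] |-6|<=|16| out[9]=256 → r--
[0,8] |-6|<=|15| out[8]=225 → r--
[0,7] |-6|<=|14| out[7]=196 → r--
[0,6] |-6|<=|8| out[6]=64 → r--
[0,5] |-6|<=|6| out[5]=36 → r--
[0,4] |-6|>|4| out[4]=36 → l++
[1,4] |-2|<=|4| out[3]=16 → r--
[1,3] |-2|<=|3| out[2]=9 → r--

l=1, r=2, next write slot=1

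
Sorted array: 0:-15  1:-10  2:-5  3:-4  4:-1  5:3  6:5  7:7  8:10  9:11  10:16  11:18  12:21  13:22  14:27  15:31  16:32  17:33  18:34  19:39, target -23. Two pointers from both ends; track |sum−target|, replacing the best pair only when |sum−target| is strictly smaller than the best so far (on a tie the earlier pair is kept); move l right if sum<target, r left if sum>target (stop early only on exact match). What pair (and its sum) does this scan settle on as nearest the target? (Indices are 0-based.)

pair (-15, -10) with sum -25 (|Δ|=2)

[0,19] -15+39=24 d=47 * → r--
[0,18] -15+34=19 d=42 * → r--
[0,17] -15+33=18 d=41 * → r--
[0,16] -15+32=17 d=40 * → r--
[0,15] -15+31=16 d=39 * → r--
[0,14] -15+27=12 d=35 * → r--
[0,13] -15+22=7 d=30 * → r--
[0,12] -15+21=6 d=29 * → r--
[0,11] -15+18=3 d=26 * → r--
[0,10] -15+16=1 d=24 * → r--
[0,9] -15+11=-4 d=19 * → r--
[0,8] -15+10=-5 d=18 * → r--
[0,7] -15+7=-8 d=15 * → r--
[0,6] -15+5=-10 d=13 * → r--
[0,5] -15+3=-12 d=11 * → r--
[0,4] -15+-1=-16 d=7 * → r--
[0,3] -15+-4=-19 d=4 * → r--
[0,2] -15+-5=-20 d=3 * → r--
[0,1] -15+-10=-25 d=2 * → l++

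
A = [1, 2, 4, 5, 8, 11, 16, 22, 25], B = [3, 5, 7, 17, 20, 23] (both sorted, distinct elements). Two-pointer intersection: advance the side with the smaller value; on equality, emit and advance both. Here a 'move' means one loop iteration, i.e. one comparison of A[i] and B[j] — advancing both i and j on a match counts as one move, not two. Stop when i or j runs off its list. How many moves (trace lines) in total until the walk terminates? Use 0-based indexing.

[i=0,j=0] 1<3 → i++
[i=1,j=0] 2<3 → i++
[i=2,j=0] 4>3 → j++
[i=2,j=1] 4<5 → i++
[i=3,j=1] 5==5 emit → i++,j++
[i=4,j=2] 8>7 → j++
[i=4,j=3] 8<17 → i++
[i=5,j=3] 11<17 → i++
[i=6,j=3] 16<17 → i++
[i=7,j=3] 22>17 → j++
[i=7,j=4] 22>20 → j++
[i=7,j=5] 22<23 → i++
[i=8,j=5] 25>23 → j++

13 moves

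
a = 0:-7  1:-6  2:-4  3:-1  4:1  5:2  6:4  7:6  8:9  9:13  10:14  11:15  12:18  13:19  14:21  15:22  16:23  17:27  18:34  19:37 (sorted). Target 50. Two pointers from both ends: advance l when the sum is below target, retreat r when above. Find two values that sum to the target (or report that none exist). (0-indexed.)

l=0 r=19: -7+37=30 <50, l++
l=1 r=19: -6+37=31 <50, l++
l=2 r=19: -4+37=33 <50, l++
l=3 r=19: -1+37=36 <50, l++
l=4 r=19: 1+37=38 <50, l++
l=5 r=19: 2+37=39 <50, l++
l=6 r=19: 4+37=41 <50, l++
l=7 r=19: 6+37=43 <50, l++
l=8 r=19: 9+37=46 <50, l++
l=9 r=19: 13+37=50, found

(13, 37)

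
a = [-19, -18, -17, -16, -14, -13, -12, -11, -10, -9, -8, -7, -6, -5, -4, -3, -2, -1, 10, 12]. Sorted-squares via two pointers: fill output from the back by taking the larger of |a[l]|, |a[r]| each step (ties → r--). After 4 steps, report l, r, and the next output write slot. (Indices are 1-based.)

[1,20] |-19|>|12| out[20]=361 → l++
[2,20] |-18|>|12| out[19]=324 → l++
[3,20] |-17|>|12| out[18]=289 → l++
[4,20] |-16|>|12| out[17]=256 → l++

l=5, r=20, next write slot=16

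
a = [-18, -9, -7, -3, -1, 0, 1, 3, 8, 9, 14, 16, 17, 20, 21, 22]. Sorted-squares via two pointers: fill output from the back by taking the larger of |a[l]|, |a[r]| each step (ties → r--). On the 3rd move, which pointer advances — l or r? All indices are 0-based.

r

[0,15] |-18|<=|22| out[15]=484 → r--
[0,14] |-18|<=|21| out[14]=441 → r--
[0,13] |-18|<=|20| out[13]=400 → r--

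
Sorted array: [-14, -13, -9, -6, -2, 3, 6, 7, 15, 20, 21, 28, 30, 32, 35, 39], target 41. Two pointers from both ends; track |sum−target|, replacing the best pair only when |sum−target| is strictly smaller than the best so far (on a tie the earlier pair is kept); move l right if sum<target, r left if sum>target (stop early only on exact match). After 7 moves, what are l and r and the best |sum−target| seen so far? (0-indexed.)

l=6, r=14, best |Δ|=1

[0,15] -14+39=25 d=16 * → l++
[1,15] -13+39=26 d=15 * → l++
[2,15] -9+39=30 d=11 * → l++
[3,15] -6+39=33 d=8 * → l++
[4,15] -2+39=37 d=4 * → l++
[5,15] 3+39=42 d=1 * → r--
[5,14] 3+35=38 d=3 → l++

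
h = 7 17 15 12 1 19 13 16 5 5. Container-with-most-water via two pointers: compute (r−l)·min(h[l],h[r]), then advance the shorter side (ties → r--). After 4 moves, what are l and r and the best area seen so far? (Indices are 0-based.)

l=0 r=9: min(7,5)*9=45 best=45 *, r--
l=0 r=8: min(7,5)*8=40 best=45, r--
l=0 r=7: min(7,16)*7=49 best=49 *, l++
l=1 r=7: min(17,16)*6=96 best=96 *, r--

l=1, r=6, best area=96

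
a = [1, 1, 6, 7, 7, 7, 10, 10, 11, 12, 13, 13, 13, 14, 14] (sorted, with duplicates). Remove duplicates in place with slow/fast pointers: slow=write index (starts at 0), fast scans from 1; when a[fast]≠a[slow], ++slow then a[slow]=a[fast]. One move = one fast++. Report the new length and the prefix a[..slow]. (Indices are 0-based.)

slow=0 fast=1: a[fast]=1=a[slow] dup, fast++
slow=0 fast=2: a[fast]=6≠a[slow]=1 write a[1]=6, slow++,fast++
slow=1 fast=3: a[fast]=7≠a[slow]=6 write a[2]=7, slow++,fast++
slow=2 fast=4: a[fast]=7=a[slow] dup, fast++
slow=2 fast=5: a[fast]=7=a[slow] dup, fast++
slow=2 fast=6: a[fast]=10≠a[slow]=7 write a[3]=10, slow++,fast++
slow=3 fast=7: a[fast]=10=a[slow] dup, fast++
slow=3 fast=8: a[fast]=11≠a[slow]=10 write a[4]=11, slow++,fast++
slow=4 fast=9: a[fast]=12≠a[slow]=11 write a[5]=12, slow++,fast++
slow=5 fast=10: a[fast]=13≠a[slow]=12 write a[6]=13, slow++,fast++
slow=6 fast=11: a[fast]=13=a[slow] dup, fast++
slow=6 fast=12: a[fast]=13=a[slow] dup, fast++
slow=6 fast=13: a[fast]=14≠a[slow]=13 write a[7]=14, slow++,fast++
slow=7 fast=14: a[fast]=14=a[slow] dup, fast++

length 8; prefix = [1, 6, 7, 10, 11, 12, 13, 14]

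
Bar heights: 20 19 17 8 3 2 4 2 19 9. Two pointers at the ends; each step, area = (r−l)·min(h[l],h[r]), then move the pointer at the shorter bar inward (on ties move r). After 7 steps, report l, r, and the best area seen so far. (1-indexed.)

l=1, r=3, best area=152

[1,10] min(20,9)*9=81 best=81 * → r--
[1,9] min(20,19)*8=152 best=152 * → r--
[1,8] min(20,2)*7=14 best=152 → r--
[1,7] min(20,4)*6=24 best=152 → r--
[1,6] min(20,2)*5=10 best=152 → r--
[1,5] min(20,3)*4=12 best=152 → r--
[1,4] min(20,8)*3=24 best=152 → r--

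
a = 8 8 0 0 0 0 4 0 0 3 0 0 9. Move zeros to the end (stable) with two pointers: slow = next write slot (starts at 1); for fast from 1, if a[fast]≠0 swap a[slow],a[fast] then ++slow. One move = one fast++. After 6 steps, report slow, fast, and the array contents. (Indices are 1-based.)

slow=3, fast=7, a=[8, 8, 0, 0, 0, 0, 4, 0, 0, 3, 0, 0, 9]

(s=1,f=1) a[fast]=8≠0 swap→a[1]=8 → slow++,fast++
(s=2,f=2) a[fast]=8≠0 swap→a[2]=8 → slow++,fast++
(s=3,f=3) a[fast]=0 → fast++
(s=3,f=4) a[fast]=0 → fast++
(s=3,f=5) a[fast]=0 → fast++
(s=3,f=6) a[fast]=0 → fast++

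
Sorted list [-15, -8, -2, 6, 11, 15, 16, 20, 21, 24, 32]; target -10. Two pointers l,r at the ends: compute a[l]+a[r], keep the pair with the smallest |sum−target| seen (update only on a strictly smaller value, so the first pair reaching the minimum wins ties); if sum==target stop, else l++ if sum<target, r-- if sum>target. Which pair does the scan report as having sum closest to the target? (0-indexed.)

[0,10] -15+32=17 d=27 * → r--
[0,9] -15+24=9 d=19 * → r--
[0,8] -15+21=6 d=16 * → r--
[0,7] -15+20=5 d=15 * → r--
[0,6] -15+16=1 d=11 * → r--
[0,5] -15+15=0 d=10 * → r--
[0,4] -15+11=-4 d=6 * → r--
[0,3] -15+6=-9 d=1 * → r--
[0,2] -15+-2=-17 d=7 → l++
[1,2] -8+-2=-10 d=0 * → stop

pair (-8, -2) with sum -10 (|Δ|=0)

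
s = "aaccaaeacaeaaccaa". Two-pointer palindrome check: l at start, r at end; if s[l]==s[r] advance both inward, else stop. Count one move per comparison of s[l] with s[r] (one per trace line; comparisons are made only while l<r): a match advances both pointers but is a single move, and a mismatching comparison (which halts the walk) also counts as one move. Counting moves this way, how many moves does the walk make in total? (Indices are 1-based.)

8 moves

[1,17] 'a'=='a' → l++,r--
[2,16] 'a'=='a' → l++,r--
[3,15] 'c'=='c' → l++,r--
[4,14] 'c'=='c' → l++,r--
[5,13] 'a'=='a' → l++,r--
[6,12] 'a'=='a' → l++,r--
[7,11] 'e'=='e' → l++,r--
[8,10] 'a'=='a' → l++,r--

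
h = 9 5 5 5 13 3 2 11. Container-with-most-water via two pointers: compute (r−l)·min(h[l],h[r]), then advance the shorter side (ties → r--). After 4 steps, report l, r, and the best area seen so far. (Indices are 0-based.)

l=0 r=7: min(9,11)*7=63 best=63 *, l++
l=1 r=7: min(5,11)*6=30 best=63, l++
l=2 r=7: min(5,11)*5=25 best=63, l++
l=3 r=7: min(5,11)*4=20 best=63, l++

l=4, r=7, best area=63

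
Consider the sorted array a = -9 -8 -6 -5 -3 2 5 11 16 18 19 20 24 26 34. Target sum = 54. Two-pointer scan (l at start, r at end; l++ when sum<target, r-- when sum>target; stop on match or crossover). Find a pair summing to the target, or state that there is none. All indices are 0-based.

(20, 34)

[0,14] -9+34=25 <54 → l++
[1,14] -8+34=26 <54 → l++
[2,14] -6+34=28 <54 → l++
[3,14] -5+34=29 <54 → l++
[4,14] -3+34=31 <54 → l++
[5,14] 2+34=36 <54 → l++
[6,14] 5+34=39 <54 → l++
[7,14] 11+34=45 <54 → l++
[8,14] 16+34=50 <54 → l++
[9,14] 18+34=52 <54 → l++
[10,14] 19+34=53 <54 → l++
[11,14] 20+34=54 → found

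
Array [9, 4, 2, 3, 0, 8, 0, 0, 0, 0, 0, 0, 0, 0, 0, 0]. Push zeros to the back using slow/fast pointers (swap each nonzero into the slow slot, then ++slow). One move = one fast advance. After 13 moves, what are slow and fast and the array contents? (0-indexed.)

slow=5, fast=13, a=[9, 4, 2, 3, 8, 0, 0, 0, 0, 0, 0, 0, 0, 0, 0, 0]

(s=0,f=0) a[fast]=9≠0 swap→a[0]=9 → slow++,fast++
(s=1,f=1) a[fast]=4≠0 swap→a[1]=4 → slow++,fast++
(s=2,f=2) a[fast]=2≠0 swap→a[2]=2 → slow++,fast++
(s=3,f=3) a[fast]=3≠0 swap→a[3]=3 → slow++,fast++
(s=4,f=4) a[fast]=0 → fast++
(s=4,f=5) a[fast]=8≠0 swap→a[4]=8 → slow++,fast++
(s=5,f=6) a[fast]=0 → fast++
(s=5,f=7) a[fast]=0 → fast++
(s=5,f=8) a[fast]=0 → fast++
(s=5,f=9) a[fast]=0 → fast++
(s=5,f=10) a[fast]=0 → fast++
(s=5,f=11) a[fast]=0 → fast++
(s=5,f=12) a[fast]=0 → fast++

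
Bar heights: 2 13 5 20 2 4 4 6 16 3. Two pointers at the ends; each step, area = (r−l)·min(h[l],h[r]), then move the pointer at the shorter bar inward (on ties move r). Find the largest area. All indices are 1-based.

max area = 91

l=1 r=10: min(2,3)*9=18 best=18 *, l++
l=2 r=10: min(13,3)*8=24 best=24 *, r--
l=2 r=9: min(13,16)*7=91 best=91 *, l++
l=3 r=9: min(5,16)*6=30 best=91, l++
l=4 r=9: min(20,16)*5=80 best=91, r--
l=4 r=8: min(20,6)*4=24 best=91, r--
l=4 r=7: min(20,4)*3=12 best=91, r--
l=4 r=6: min(20,4)*2=8 best=91, r--
l=4 r=5: min(20,2)*1=2 best=91, r--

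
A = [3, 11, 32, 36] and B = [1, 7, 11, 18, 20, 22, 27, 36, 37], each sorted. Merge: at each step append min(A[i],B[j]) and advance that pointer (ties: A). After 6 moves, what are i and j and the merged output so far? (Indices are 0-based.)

[i=0,j=0] A[i]=3>B[j]=1 take 1 → j++
[i=0,j=1] A[i]=3<=B[j]=7 take 3 → i++
[i=1,j=1] A[i]=11>B[j]=7 take 7 → j++
[i=1,j=2] A[i]=11<=B[j]=11 take 11 → i++
[i=2,j=2] A[i]=32>B[j]=11 take 11 → j++
[i=2,j=3] A[i]=32>B[j]=18 take 18 → j++

i=2, j=4, merged so far=[1, 3, 7, 11, 11, 18]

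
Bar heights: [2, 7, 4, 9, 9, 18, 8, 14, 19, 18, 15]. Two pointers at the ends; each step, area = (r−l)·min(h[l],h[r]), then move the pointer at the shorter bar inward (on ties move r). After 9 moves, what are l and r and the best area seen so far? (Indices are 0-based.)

l=0 r=10: min(2,15)*10=20 best=20 *, l++
l=1 r=10: min(7,15)*9=63 best=63 *, l++
l=2 r=10: min(4,15)*8=32 best=63, l++
l=3 r=10: min(9,15)*7=63 best=63, l++
l=4 r=10: min(9,15)*6=54 best=63, l++
l=5 r=10: min(18,15)*5=75 best=75 *, r--
l=5 r=9: min(18,18)*4=72 best=75, r--
l=5 r=8: min(18,19)*3=54 best=75, l++
l=6 r=8: min(8,19)*2=16 best=75, l++

l=7, r=8, best area=75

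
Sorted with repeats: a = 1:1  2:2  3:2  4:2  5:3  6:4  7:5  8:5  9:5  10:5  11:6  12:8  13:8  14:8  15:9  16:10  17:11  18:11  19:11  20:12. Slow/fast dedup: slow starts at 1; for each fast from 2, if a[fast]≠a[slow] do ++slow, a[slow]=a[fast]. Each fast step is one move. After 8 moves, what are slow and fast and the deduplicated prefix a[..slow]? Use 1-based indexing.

slow=5, fast=10, prefix=[1, 2, 3, 4, 5]

slow=1 fast=2: a[fast]=2≠a[slow]=1 write a[2]=2, slow++,fast++
slow=2 fast=3: a[fast]=2=a[slow] dup, fast++
slow=2 fast=4: a[fast]=2=a[slow] dup, fast++
slow=2 fast=5: a[fast]=3≠a[slow]=2 write a[3]=3, slow++,fast++
slow=3 fast=6: a[fast]=4≠a[slow]=3 write a[4]=4, slow++,fast++
slow=4 fast=7: a[fast]=5≠a[slow]=4 write a[5]=5, slow++,fast++
slow=5 fast=8: a[fast]=5=a[slow] dup, fast++
slow=5 fast=9: a[fast]=5=a[slow] dup, fast++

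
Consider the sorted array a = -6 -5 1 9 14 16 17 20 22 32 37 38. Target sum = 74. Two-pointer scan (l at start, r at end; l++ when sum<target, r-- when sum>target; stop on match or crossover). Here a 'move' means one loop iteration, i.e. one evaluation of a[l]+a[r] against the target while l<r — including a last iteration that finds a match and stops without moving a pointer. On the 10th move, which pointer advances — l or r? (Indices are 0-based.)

l

[0,11] -6+38=32 <74 → l++
[1,11] -5+38=33 <74 → l++
[2,11] 1+38=39 <74 → l++
[3,11] 9+38=47 <74 → l++
[4,11] 14+38=52 <74 → l++
[5,11] 16+38=54 <74 → l++
[6,11] 17+38=55 <74 → l++
[7,11] 20+38=58 <74 → l++
[8,11] 22+38=60 <74 → l++
[9,11] 32+38=70 <74 → l++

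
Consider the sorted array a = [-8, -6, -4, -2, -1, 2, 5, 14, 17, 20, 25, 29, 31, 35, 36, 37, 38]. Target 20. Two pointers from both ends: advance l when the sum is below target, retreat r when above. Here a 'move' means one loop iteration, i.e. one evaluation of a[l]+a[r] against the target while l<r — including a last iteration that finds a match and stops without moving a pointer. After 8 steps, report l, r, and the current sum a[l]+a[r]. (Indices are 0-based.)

l=2, r=10, sum=21

l=0 r=16: -8+38=30 >20, r--
l=0 r=15: -8+37=29 >20, r--
l=0 r=14: -8+36=28 >20, r--
l=0 r=13: -8+35=27 >20, r--
l=0 r=12: -8+31=23 >20, r--
l=0 r=11: -8+29=21 >20, r--
l=0 r=10: -8+25=17 <20, l++
l=1 r=10: -6+25=19 <20, l++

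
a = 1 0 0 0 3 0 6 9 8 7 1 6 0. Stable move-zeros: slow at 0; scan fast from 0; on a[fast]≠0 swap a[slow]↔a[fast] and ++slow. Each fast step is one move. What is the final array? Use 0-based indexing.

[1, 3, 6, 9, 8, 7, 1, 6, 0, 0, 0, 0, 0]

(s=0,f=0) a[fast]=1≠0 swap→a[0]=1 → slow++,fast++
(s=1,f=1) a[fast]=0 → fast++
(s=1,f=2) a[fast]=0 → fast++
(s=1,f=3) a[fast]=0 → fast++
(s=1,f=4) a[fast]=3≠0 swap→a[1]=3 → slow++,fast++
(s=2,f=5) a[fast]=0 → fast++
(s=2,f=6) a[fast]=6≠0 swap→a[2]=6 → slow++,fast++
(s=3,f=7) a[fast]=9≠0 swap→a[3]=9 → slow++,fast++
(s=4,f=8) a[fast]=8≠0 swap→a[4]=8 → slow++,fast++
(s=5,f=9) a[fast]=7≠0 swap→a[5]=7 → slow++,fast++
(s=6,f=10) a[fast]=1≠0 swap→a[6]=1 → slow++,fast++
(s=7,f=11) a[fast]=6≠0 swap→a[7]=6 → slow++,fast++
(s=8,f=12) a[fast]=0 → fast++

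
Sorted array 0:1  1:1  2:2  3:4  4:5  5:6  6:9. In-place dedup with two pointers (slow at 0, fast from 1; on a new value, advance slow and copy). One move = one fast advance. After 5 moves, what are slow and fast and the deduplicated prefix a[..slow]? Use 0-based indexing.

slow=4, fast=6, prefix=[1, 2, 4, 5, 6]

slow=0 fast=1: a[fast]=1=a[slow] dup, fast++
slow=0 fast=2: a[fast]=2≠a[slow]=1 write a[1]=2, slow++,fast++
slow=1 fast=3: a[fast]=4≠a[slow]=2 write a[2]=4, slow++,fast++
slow=2 fast=4: a[fast]=5≠a[slow]=4 write a[3]=5, slow++,fast++
slow=3 fast=5: a[fast]=6≠a[slow]=5 write a[4]=6, slow++,fast++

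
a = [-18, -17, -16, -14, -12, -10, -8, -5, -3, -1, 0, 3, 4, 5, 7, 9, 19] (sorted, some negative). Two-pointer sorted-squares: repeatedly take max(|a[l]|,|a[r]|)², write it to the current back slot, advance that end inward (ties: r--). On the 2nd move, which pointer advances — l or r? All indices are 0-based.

l

[0,16] |-18|<=|19| out[16]=361 → r--
[0,15] |-18|>|9| out[15]=324 → l++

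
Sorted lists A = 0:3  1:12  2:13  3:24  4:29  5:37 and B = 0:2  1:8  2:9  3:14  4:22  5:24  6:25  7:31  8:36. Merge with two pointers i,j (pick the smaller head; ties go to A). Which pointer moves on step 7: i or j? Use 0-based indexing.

j

i=0 j=0: A[i]=3>B[j]=2 take 2, j++
i=0 j=1: A[i]=3<=B[j]=8 take 3, i++
i=1 j=1: A[i]=12>B[j]=8 take 8, j++
i=1 j=2: A[i]=12>B[j]=9 take 9, j++
i=1 j=3: A[i]=12<=B[j]=14 take 12, i++
i=2 j=3: A[i]=13<=B[j]=14 take 13, i++
i=3 j=3: A[i]=24>B[j]=14 take 14, j++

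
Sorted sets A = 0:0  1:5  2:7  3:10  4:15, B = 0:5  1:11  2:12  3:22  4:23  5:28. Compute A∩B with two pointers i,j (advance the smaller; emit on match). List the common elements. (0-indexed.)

intersection = [5]

[i=0,j=0] 0<5 → i++
[i=1,j=0] 5==5 emit → i++,j++
[i=2,j=1] 7<11 → i++
[i=3,j=1] 10<11 → i++
[i=4,j=1] 15>11 → j++
[i=4,j=2] 15>12 → j++
[i=4,j=3] 15<22 → i++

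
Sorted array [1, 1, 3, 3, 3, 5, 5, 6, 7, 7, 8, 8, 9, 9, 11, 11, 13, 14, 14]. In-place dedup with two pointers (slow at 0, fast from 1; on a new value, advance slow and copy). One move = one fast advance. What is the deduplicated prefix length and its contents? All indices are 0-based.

slow=0 fast=1: a[fast]=1=a[slow] dup, fast++
slow=0 fast=2: a[fast]=3≠a[slow]=1 write a[1]=3, slow++,fast++
slow=1 fast=3: a[fast]=3=a[slow] dup, fast++
slow=1 fast=4: a[fast]=3=a[slow] dup, fast++
slow=1 fast=5: a[fast]=5≠a[slow]=3 write a[2]=5, slow++,fast++
slow=2 fast=6: a[fast]=5=a[slow] dup, fast++
slow=2 fast=7: a[fast]=6≠a[slow]=5 write a[3]=6, slow++,fast++
slow=3 fast=8: a[fast]=7≠a[slow]=6 write a[4]=7, slow++,fast++
slow=4 fast=9: a[fast]=7=a[slow] dup, fast++
slow=4 fast=10: a[fast]=8≠a[slow]=7 write a[5]=8, slow++,fast++
slow=5 fast=11: a[fast]=8=a[slow] dup, fast++
slow=5 fast=12: a[fast]=9≠a[slow]=8 write a[6]=9, slow++,fast++
slow=6 fast=13: a[fast]=9=a[slow] dup, fast++
slow=6 fast=14: a[fast]=11≠a[slow]=9 write a[7]=11, slow++,fast++
slow=7 fast=15: a[fast]=11=a[slow] dup, fast++
slow=7 fast=16: a[fast]=13≠a[slow]=11 write a[8]=13, slow++,fast++
slow=8 fast=17: a[fast]=14≠a[slow]=13 write a[9]=14, slow++,fast++
slow=9 fast=18: a[fast]=14=a[slow] dup, fast++

length 10; prefix = [1, 3, 5, 6, 7, 8, 9, 11, 13, 14]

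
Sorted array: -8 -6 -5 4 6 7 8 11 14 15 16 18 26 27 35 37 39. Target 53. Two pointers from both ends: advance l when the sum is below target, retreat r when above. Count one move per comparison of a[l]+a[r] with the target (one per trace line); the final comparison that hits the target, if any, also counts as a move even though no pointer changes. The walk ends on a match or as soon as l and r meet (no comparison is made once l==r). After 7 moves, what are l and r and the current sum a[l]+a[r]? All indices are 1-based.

l=1 r=17: -8+39=31 <53, l++
l=2 r=17: -6+39=33 <53, l++
l=3 r=17: -5+39=34 <53, l++
l=4 r=17: 4+39=43 <53, l++
l=5 r=17: 6+39=45 <53, l++
l=6 r=17: 7+39=46 <53, l++
l=7 r=17: 8+39=47 <53, l++

l=8, r=17, sum=50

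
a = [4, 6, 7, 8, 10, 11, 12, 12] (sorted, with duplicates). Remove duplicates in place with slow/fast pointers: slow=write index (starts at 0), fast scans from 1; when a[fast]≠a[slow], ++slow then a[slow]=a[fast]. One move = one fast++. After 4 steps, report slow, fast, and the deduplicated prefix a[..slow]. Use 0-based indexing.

slow=4, fast=5, prefix=[4, 6, 7, 8, 10]

slow=0 fast=1: a[fast]=6≠a[slow]=4 write a[1]=6, slow++,fast++
slow=1 fast=2: a[fast]=7≠a[slow]=6 write a[2]=7, slow++,fast++
slow=2 fast=3: a[fast]=8≠a[slow]=7 write a[3]=8, slow++,fast++
slow=3 fast=4: a[fast]=10≠a[slow]=8 write a[4]=10, slow++,fast++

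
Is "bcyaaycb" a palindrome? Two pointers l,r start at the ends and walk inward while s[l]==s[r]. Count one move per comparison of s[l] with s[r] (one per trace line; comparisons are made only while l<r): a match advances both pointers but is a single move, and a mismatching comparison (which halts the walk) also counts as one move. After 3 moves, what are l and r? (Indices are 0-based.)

l=3, r=4

[0,7] 'b'=='b' → l++,r--
[1,6] 'c'=='c' → l++,r--
[2,5] 'y'=='y' → l++,r--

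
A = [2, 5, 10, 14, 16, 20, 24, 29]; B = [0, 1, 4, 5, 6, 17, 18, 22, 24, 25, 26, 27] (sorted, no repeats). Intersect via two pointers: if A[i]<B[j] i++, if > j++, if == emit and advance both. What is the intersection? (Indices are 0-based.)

intersection = [5, 24]

[i=0,j=0] 2>0 → j++
[i=0,j=1] 2>1 → j++
[i=0,j=2] 2<4 → i++
[i=1,j=2] 5>4 → j++
[i=1,j=3] 5==5 emit → i++,j++
[i=2,j=4] 10>6 → j++
[i=2,j=5] 10<17 → i++
[i=3,j=5] 14<17 → i++
[i=4,j=5] 16<17 → i++
[i=5,j=5] 20>17 → j++
[i=5,j=6] 20>18 → j++
[i=5,j=7] 20<22 → i++
[i=6,j=7] 24>22 → j++
[i=6,j=8] 24==24 emit → i++,j++
[i=7,j=9] 29>25 → j++
[i=7,j=10] 29>26 → j++
[i=7,j=11] 29>27 → j++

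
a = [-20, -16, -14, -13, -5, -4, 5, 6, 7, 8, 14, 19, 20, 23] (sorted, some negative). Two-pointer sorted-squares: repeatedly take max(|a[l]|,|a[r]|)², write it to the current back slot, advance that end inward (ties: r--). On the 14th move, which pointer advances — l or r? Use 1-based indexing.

r

l=1 r=14: |-20|<=|23| out[14]=529, r--
l=1 r=13: |-20|<=|20| out[13]=400, r--
l=1 r=12: |-20|>|19| out[12]=400, l++
l=2 r=12: |-16|<=|19| out[11]=361, r--
l=2 r=11: |-16|>|14| out[10]=256, l++
l=3 r=11: |-14|<=|14| out[9]=196, r--
l=3 r=10: |-14|>|8| out[8]=196, l++
l=4 r=10: |-13|>|8| out[7]=169, l++
l=5 r=10: |-5|<=|8| out[6]=64, r--
l=5 r=9: |-5|<=|7| out[5]=49, r--
l=5 r=8: |-5|<=|6| out[4]=36, r--
l=5 r=7: |-5|<=|5| out[3]=25, r--
l=5 r=6: |-5|>|-4| out[2]=25, l++
l=6 r=6: |-4|<=|-4| out[1]=16, r--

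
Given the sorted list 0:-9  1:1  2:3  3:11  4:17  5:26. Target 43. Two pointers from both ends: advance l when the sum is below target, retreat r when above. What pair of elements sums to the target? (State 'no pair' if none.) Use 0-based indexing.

(17, 26)

l=0 r=5: -9+26=17 <43, l++
l=1 r=5: 1+26=27 <43, l++
l=2 r=5: 3+26=29 <43, l++
l=3 r=5: 11+26=37 <43, l++
l=4 r=5: 17+26=43, found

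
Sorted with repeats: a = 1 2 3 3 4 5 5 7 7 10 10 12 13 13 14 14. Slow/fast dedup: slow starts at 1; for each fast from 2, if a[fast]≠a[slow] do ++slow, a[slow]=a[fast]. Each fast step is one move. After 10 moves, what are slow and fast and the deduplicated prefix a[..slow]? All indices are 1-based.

slow=1 fast=2: a[fast]=2≠a[slow]=1 write a[2]=2, slow++,fast++
slow=2 fast=3: a[fast]=3≠a[slow]=2 write a[3]=3, slow++,fast++
slow=3 fast=4: a[fast]=3=a[slow] dup, fast++
slow=3 fast=5: a[fast]=4≠a[slow]=3 write a[4]=4, slow++,fast++
slow=4 fast=6: a[fast]=5≠a[slow]=4 write a[5]=5, slow++,fast++
slow=5 fast=7: a[fast]=5=a[slow] dup, fast++
slow=5 fast=8: a[fast]=7≠a[slow]=5 write a[6]=7, slow++,fast++
slow=6 fast=9: a[fast]=7=a[slow] dup, fast++
slow=6 fast=10: a[fast]=10≠a[slow]=7 write a[7]=10, slow++,fast++
slow=7 fast=11: a[fast]=10=a[slow] dup, fast++

slow=7, fast=12, prefix=[1, 2, 3, 4, 5, 7, 10]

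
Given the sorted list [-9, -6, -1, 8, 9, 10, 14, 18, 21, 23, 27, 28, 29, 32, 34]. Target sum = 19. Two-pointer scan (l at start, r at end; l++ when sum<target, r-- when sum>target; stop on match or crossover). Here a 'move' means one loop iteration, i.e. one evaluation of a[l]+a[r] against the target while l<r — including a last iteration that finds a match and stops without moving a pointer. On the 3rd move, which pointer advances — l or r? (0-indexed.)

l=0 r=14: -9+34=25 >19, r--
l=0 r=13: -9+32=23 >19, r--
l=0 r=12: -9+29=20 >19, r--

r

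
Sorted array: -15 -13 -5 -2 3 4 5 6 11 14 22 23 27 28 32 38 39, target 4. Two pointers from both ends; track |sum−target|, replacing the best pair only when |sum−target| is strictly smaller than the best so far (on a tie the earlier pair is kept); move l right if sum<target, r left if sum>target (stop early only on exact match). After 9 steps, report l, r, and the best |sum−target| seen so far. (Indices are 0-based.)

l=2, r=9, best |Δ|=3

[0,16] -15+39=24 d=20 * → r--
[0,15] -15+38=23 d=19 * → r--
[0,14] -15+32=17 d=13 * → r--
[0,13] -15+28=13 d=9 * → r--
[0,12] -15+27=12 d=8 * → r--
[0,11] -15+23=8 d=4 * → r--
[0,10] -15+22=7 d=3 * → r--
[0,9] -15+14=-1 d=5 → l++
[1,9] -13+14=1 d=3 → l++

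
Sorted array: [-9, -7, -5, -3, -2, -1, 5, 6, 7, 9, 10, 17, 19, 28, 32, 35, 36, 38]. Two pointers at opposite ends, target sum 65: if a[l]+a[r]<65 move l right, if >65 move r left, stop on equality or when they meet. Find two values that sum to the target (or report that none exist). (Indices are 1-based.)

l=1 r=18: -9+38=29 <65, l++
l=2 r=18: -7+38=31 <65, l++
l=3 r=18: -5+38=33 <65, l++
l=4 r=18: -3+38=35 <65, l++
l=5 r=18: -2+38=36 <65, l++
l=6 r=18: -1+38=37 <65, l++
l=7 r=18: 5+38=43 <65, l++
l=8 r=18: 6+38=44 <65, l++
l=9 r=18: 7+38=45 <65, l++
l=10 r=18: 9+38=47 <65, l++
l=11 r=18: 10+38=48 <65, l++
l=12 r=18: 17+38=55 <65, l++
l=13 r=18: 19+38=57 <65, l++
l=14 r=18: 28+38=66 >65, r--
l=14 r=17: 28+36=64 <65, l++
l=15 r=17: 32+36=68 >65, r--
l=15 r=16: 32+35=67 >65, r--

no pair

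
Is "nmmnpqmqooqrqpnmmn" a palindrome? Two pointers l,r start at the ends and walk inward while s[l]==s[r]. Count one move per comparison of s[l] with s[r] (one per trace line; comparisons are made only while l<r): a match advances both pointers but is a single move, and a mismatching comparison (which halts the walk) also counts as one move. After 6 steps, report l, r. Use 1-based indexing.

l=7, r=12

l=1 r=18: 'n'=='n', l++,r--
l=2 r=17: 'm'=='m', l++,r--
l=3 r=16: 'm'=='m', l++,r--
l=4 r=15: 'n'=='n', l++,r--
l=5 r=14: 'p'=='p', l++,r--
l=6 r=13: 'q'=='q', l++,r--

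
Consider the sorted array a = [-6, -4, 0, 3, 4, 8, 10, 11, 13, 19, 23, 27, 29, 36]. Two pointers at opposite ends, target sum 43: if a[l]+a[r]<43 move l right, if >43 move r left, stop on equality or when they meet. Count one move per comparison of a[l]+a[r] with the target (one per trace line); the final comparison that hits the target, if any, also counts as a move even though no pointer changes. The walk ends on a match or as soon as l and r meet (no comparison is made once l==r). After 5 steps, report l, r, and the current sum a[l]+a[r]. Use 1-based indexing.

l=1 r=14: -6+36=30 <43, l++
l=2 r=14: -4+36=32 <43, l++
l=3 r=14: 0+36=36 <43, l++
l=4 r=14: 3+36=39 <43, l++
l=5 r=14: 4+36=40 <43, l++

l=6, r=14, sum=44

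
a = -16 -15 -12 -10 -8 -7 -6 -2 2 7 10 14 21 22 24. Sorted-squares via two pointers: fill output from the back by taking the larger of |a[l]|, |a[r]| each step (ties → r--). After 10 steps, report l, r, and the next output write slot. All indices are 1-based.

[1,15] |-16|<=|24| out[15]=576 → r--
[1,14] |-16|<=|22| out[14]=484 → r--
[1,13] |-16|<=|21| out[13]=441 → r--
[1,12] |-16|>|14| out[12]=256 → l++
[2,12] |-15|>|14| out[11]=225 → l++
[3,12] |-12|<=|14| out[10]=196 → r--
[3,11] |-12|>|10| out[9]=144 → l++
[4,11] |-10|<=|10| out[8]=100 → r--
[4,10] |-10|>|7| out[7]=100 → l++
[5,10] |-8|>|7| out[6]=64 → l++

l=6, r=10, next write slot=5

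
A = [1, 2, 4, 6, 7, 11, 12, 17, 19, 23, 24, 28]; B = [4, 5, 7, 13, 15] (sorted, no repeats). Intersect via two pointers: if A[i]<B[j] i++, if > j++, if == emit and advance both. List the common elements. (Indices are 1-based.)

i=1 j=1: 1<4, i++
i=2 j=1: 2<4, i++
i=3 j=1: 4==4 emit, i++,j++
i=4 j=2: 6>5, j++
i=4 j=3: 6<7, i++
i=5 j=3: 7==7 emit, i++,j++
i=6 j=4: 11<13, i++
i=7 j=4: 12<13, i++
i=8 j=4: 17>13, j++
i=8 j=5: 17>15, j++

intersection = [4, 7]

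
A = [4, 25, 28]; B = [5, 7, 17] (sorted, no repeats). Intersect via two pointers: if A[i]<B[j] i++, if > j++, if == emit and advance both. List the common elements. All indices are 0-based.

i=0 j=0: 4<5, i++
i=1 j=0: 25>5, j++
i=1 j=1: 25>7, j++
i=1 j=2: 25>17, j++

intersection = []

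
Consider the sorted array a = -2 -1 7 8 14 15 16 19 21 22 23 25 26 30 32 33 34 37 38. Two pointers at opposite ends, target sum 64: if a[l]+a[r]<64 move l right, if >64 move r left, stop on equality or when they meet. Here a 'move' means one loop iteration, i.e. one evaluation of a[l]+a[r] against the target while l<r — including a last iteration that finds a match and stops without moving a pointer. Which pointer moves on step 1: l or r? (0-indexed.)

l

[0,18] -2+38=36 <64 → l++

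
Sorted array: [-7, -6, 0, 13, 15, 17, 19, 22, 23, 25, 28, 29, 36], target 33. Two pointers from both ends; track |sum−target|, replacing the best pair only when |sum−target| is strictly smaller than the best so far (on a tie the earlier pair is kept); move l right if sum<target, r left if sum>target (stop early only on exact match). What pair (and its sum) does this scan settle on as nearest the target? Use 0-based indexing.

[0,12] -7+36=29 d=4 * → l++
[1,12] -6+36=30 d=3 * → l++
[2,12] 0+36=36 d=3 → r--
[2,11] 0+29=29 d=4 → l++
[3,11] 13+29=42 d=9 → r--
[3,10] 13+28=41 d=8 → r--
[3,9] 13+25=38 d=5 → r--
[3,8] 13+23=36 d=3 → r--
[3,7] 13+22=35 d=2 * → r--
[3,6] 13+19=32 d=1 * → l++
[4,6] 15+19=34 d=1 → r--
[4,5] 15+17=32 d=1 → l++

pair (13, 19) with sum 32 (|Δ|=1)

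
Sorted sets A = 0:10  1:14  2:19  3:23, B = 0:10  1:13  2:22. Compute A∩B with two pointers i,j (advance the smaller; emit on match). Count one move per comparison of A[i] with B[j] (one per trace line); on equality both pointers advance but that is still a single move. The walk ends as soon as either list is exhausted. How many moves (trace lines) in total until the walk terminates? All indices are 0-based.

5 moves

[i=0,j=0] 10==10 emit → i++,j++
[i=1,j=1] 14>13 → j++
[i=1,j=2] 14<22 → i++
[i=2,j=2] 19<22 → i++
[i=3,j=2] 23>22 → j++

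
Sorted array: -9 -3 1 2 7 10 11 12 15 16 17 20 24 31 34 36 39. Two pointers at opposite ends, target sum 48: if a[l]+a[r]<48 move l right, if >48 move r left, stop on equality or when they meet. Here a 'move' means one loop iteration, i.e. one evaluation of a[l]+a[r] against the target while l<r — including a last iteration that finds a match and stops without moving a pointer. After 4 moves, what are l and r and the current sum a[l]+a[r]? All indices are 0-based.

l=4, r=16, sum=46

l=0 r=16: -9+39=30 <48, l++
l=1 r=16: -3+39=36 <48, l++
l=2 r=16: 1+39=40 <48, l++
l=3 r=16: 2+39=41 <48, l++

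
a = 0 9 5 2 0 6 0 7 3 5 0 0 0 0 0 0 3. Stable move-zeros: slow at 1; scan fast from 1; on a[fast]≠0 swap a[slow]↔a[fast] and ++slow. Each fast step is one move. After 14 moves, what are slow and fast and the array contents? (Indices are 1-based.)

slow=1 fast=1: a[fast]=0, fast++
slow=1 fast=2: a[fast]=9≠0 swap→a[1]=9, slow++,fast++
slow=2 fast=3: a[fast]=5≠0 swap→a[2]=5, slow++,fast++
slow=3 fast=4: a[fast]=2≠0 swap→a[3]=2, slow++,fast++
slow=4 fast=5: a[fast]=0, fast++
slow=4 fast=6: a[fast]=6≠0 swap→a[4]=6, slow++,fast++
slow=5 fast=7: a[fast]=0, fast++
slow=5 fast=8: a[fast]=7≠0 swap→a[5]=7, slow++,fast++
slow=6 fast=9: a[fast]=3≠0 swap→a[6]=3, slow++,fast++
slow=7 fast=10: a[fast]=5≠0 swap→a[7]=5, slow++,fast++
slow=8 fast=11: a[fast]=0, fast++
slow=8 fast=12: a[fast]=0, fast++
slow=8 fast=13: a[fast]=0, fast++
slow=8 fast=14: a[fast]=0, fast++

slow=8, fast=15, a=[9, 5, 2, 6, 7, 3, 5, 0, 0, 0, 0, 0, 0, 0, 0, 0, 3]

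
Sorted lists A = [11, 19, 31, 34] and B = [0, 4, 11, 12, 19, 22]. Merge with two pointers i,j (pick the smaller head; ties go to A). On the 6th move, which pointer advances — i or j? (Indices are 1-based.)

i

[i=1,j=1] A[i]=11>B[j]=0 take 0 → j++
[i=1,j=2] A[i]=11>B[j]=4 take 4 → j++
[i=1,j=3] A[i]=11<=B[j]=11 take 11 → i++
[i=2,j=3] A[i]=19>B[j]=11 take 11 → j++
[i=2,j=4] A[i]=19>B[j]=12 take 12 → j++
[i=2,j=5] A[i]=19<=B[j]=19 take 19 → i++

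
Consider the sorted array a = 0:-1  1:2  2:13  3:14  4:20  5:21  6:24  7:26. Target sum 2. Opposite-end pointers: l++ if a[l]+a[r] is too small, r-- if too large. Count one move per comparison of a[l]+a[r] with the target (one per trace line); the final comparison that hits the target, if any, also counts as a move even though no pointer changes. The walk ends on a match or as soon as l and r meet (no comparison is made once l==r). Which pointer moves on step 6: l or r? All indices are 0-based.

[0,7] -1+26=25 >2 → r--
[0,6] -1+24=23 >2 → r--
[0,5] -1+21=20 >2 → r--
[0,4] -1+20=19 >2 → r--
[0,3] -1+14=13 >2 → r--
[0,2] -1+13=12 >2 → r--

r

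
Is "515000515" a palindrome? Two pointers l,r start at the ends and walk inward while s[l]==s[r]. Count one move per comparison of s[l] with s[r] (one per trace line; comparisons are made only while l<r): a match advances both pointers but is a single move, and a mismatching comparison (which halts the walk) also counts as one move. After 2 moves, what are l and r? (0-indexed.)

l=2, r=6

l=0 r=8: '5'=='5', l++,r--
l=1 r=7: '1'=='1', l++,r--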